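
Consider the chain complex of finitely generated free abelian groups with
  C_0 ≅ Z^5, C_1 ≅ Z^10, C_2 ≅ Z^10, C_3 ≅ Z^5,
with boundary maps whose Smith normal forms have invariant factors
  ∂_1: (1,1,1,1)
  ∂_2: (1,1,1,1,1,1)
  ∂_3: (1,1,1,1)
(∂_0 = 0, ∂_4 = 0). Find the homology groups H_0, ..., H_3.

H_0: b_0 = 5 − 0 − 4 = 1; torsion from ∂_1 factors > 1: none. So H_0 = Z.
H_1: b_1 = 10 − 4 − 6 = 0; torsion from ∂_2 factors > 1: none. So H_1 = 0.
H_2: b_2 = 10 − 6 − 4 = 0; torsion from ∂_3 factors > 1: none. So H_2 = 0.
H_3: b_3 = 5 − 4 − 0 = 1; torsion from ∂_4 factors > 1: none. So H_3 = Z.

H_0 = Z,  H_1 = 0,  H_2 = 0,  H_3 = Z.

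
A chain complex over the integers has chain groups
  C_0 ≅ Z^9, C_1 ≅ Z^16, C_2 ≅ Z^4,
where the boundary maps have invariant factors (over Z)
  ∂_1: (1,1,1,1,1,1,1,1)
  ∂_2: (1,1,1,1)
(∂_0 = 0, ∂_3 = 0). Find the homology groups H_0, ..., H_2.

H_0: b_0 = 9 − 0 − 8 = 1; torsion from ∂_1 factors > 1: none. So H_0 = Z.
H_1: b_1 = 16 − 8 − 4 = 4; torsion from ∂_2 factors > 1: none. So H_1 = Z^4.
H_2: b_2 = 4 − 4 − 0 = 0; torsion from ∂_3 factors > 1: none. So H_2 = 0.

H_0 = Z,  H_1 = Z^4,  H_2 = 0.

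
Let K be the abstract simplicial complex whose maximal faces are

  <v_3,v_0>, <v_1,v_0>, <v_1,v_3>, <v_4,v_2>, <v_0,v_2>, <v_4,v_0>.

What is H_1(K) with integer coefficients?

H_1 = Z^2.

We work with the vertex ordering v_0 < v_1 < v_2 < v_3 < v_4. The simplices of K, each written with vertices in increasing order, are:

  0-simplices (5): [v_0], [v_1], [v_2], [v_3], [v_4]
  1-simplices (6): [v_0,v_1], [v_0,v_2], [v_0,v_3], [v_0,v_4], [v_1,v_3], [v_2,v_4]

Hence C_0 ≅ Z^5, C_1 ≅ Z^6.

∂_1: C_1 → C_0 maps an edge to its endpoints' difference, ∂[p,q] = q − p. For instance
  ∂[v_0,v_1] = [v_1] − [v_0].
The resulting 5×6 matrix has rank 4, and its Smith normal form has invariant factors (1,1,1,1).

Now H_k = ker ∂_k / im ∂_{k+1}, so:

  H_1: rank ker ∂_1 − rank ∂_2 = (6 − 4) − 0 = 2, and there is no ∂_2, so H_1 ≅ Z^2.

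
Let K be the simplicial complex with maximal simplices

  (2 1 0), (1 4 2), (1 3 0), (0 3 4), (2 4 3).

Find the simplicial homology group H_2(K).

Order the vertices as 0 < 1 < 2 < 3 < 4. Listing each simplex with vertices in this order, K has dimension 2 with simplices:

  0-simplices (5): [0], [1], [2], [3], [4]
  1-simplices (10): [0,1], [0,2], [0,3], [0,4], [1,2], [1,3], [1,4], [2,3], [2,4], [3,4]
  2-simplices (5): [0,1,2], [0,1,3], [0,3,4], [1,2,4], [2,3,4]

Hence C_0 ≅ Z^5, C_1 ≅ Z^10, C_2 ≅ Z^5.

The boundary map ∂_1: C_1 → C_0 is given by ∂[p,q] = [q] − [p].
This gives a 5×10 integer matrix of rank 4; reducing to Smith normal form yields diagonal entries (1,1,1,1).

Boundary ∂_2: C_2 → C_1 sends each 2-simplex [p,q,r] to [q,r] − [p,r] + [p,q]. For instance
  ∂[2,3,4] = [3,4] − [2,4] + [2,3],
  ∂[0,3,4] = [3,4] − [0,4] + [0,3].
The 10×5 boundary matrix has rank 5 and Smith normal form diag(1,1,1,1,1).

Reading off H_k = ker ∂_k / im ∂_{k+1}:

  H_2: rank ker ∂_2 − rank ∂_3 = (5 − 5) − 0 = 0, and there is no ∂_3, so H_2 = 0.

H_2 = 0.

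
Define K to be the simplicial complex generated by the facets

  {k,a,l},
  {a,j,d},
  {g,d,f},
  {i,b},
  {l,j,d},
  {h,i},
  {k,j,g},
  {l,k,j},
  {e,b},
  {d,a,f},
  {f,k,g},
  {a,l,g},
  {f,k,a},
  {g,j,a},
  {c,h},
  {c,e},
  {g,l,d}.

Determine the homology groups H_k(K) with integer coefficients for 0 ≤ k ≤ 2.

H_0 = Z^2,  H_1 = Z ⊕ Z/2,  H_2 = 0.

Take the total order a < b < c < d < e < f < g < h < i < j < k < l on the vertex set. Then K (dimension 2) consists of the simplices:

  0-simplices (12): a, b, c, d, e, f, g, h, i, j, k, l
  1-simplices (23): ad, af, ag, aj, ak, al, be, bi, ce, ch, df, dg, dj, dl, fg, fk, gj, gk, gl, hi, jk, jl, kl
  2-simplices (12): adf, adj, afk, agj, agl, akl, dfg, dgl, djl, fgk, gjk, jkl

Hence C_0 ≅ Z^12, C_1 ≅ Z^23, C_2 ≅ Z^12.

Boundary ∂_1: C_1 → C_0 is given by ∂[p,q] = [q] − [p].
As a 12×23 matrix over Z this has rank 10, with invariant factors (1,1,1,1,1,1,1,1,1,1).

The boundary map ∂_2: C_2 → C_1 maps a triangle to the signed sum of its edges. For instance
  ∂afk = fk − ak + af,
  ∂akl = kl − al + ak.
The 23×12 boundary matrix has rank 12 and Smith normal form diag(1,1,1,1,1,1,1,1,1,1,1,2).

Computing H_k = (kernel of ∂_k) / (image of ∂_{k+1}):

  H_0: rank C_0 − rank ∂_1 = 12 − 10 = 2, and the invariant factors of ∂_1 are all 1, so H_0 ≅ Z^2.
  H_1: rank ker ∂_1 − rank ∂_2 = (23 − 10) − 12 = 1, and ∂_2 has invariant factor 2 > 1, so H_1 ≅ Z ⊕ Z/2.
  H_2: rank ker ∂_2 − rank ∂_3 = (12 − 12) − 0 = 0, and there is no ∂_3, so H_2 ≅ 0.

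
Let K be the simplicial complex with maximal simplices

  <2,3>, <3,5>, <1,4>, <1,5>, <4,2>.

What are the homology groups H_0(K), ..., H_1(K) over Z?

Fix the vertex order 1 < 2 < 3 < 4 < 5 and write every simplex with vertices in increasing order. Then dim K = 1 and the simplices of K are:

  0-simplices (5): [1], [2], [3], [4], [5]
  1-simplices (5): [1,4], [1,5], [2,3], [2,4], [3,5]

giving chain groups C_0 ≅ Z^5, C_1 ≅ Z^5.

∂_1: C_1 → C_0 is given by ∂[p,q] = [q] − [p]. For instance
  ∂[1,4] = [4] − [1].
The resulting 5×5 matrix has rank 4, and its Smith normal form has invariant factors (1,1,1,1).

Reading off H_k = ker ∂_k / im ∂_{k+1}:

  H_0: rank C_0 − rank ∂_1 = 5 − 4 = 1, and the invariant factors of ∂_1 are all 1, so H_0 ≅ Z.
  H_1: rank ker ∂_1 − rank ∂_2 = (5 − 4) − 0 = 1, and there is no ∂_2, so H_1 ≅ Z.

(K is a triangulation of the circle S^1.)

H_0 ≅ Z,  H_1 ≅ Z.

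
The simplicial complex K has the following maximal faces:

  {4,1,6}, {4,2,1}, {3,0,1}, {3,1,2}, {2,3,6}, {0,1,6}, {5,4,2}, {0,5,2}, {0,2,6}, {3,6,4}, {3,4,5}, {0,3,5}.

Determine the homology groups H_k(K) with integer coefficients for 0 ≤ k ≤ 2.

H_0 ≅ Z,  H_1 ≅ Z_2,  H_2 = 0.

Take the total order 0 < 1 < 2 < 3 < 4 < 5 < 6 on the vertex set. Then K (dimension 2) consists of the simplices:

  0-simplices (7): [0], [1], [2], [3], [4], [5], [6]
  1-simplices (18): [0,1], [0,2], [0,3], [0,5], [0,6], [1,2], [1,3], [1,4], [1,6], [2,3], [2,4], [2,5], [2,6], [3,4], [3,5], [3,6], [4,5], [4,6]
  2-simplices (12): [0,1,3], [0,1,6], [0,2,5], [0,2,6], [0,3,5], [1,2,3], [1,2,4], [1,4,6], [2,3,6], [2,4,5], [3,4,5], [3,4,6]

so the chain groups are C_0 ≅ Z^7, C_1 ≅ Z^18, C_2 ≅ Z^12.

Boundary ∂_1: C_1 → C_0 is given by ∂[p,q] = [q] − [p]. For instance
  ∂[2,5] = [5] − [2].
As a 7×18 matrix over Z this has rank 6, with invariant factors (1,1,1,1,1,1).

The boundary map ∂_2: C_2 → C_1 maps a triangle to the signed sum of its edges. For instance
  ∂[3,4,6] = [4,6] − [3,6] + [3,4],
  ∂[3,4,5] = [4,5] − [3,5] + [3,4].
The resulting 18×12 matrix has rank 12, and its Smith normal form has invariant factors (1,1,1,1,1,1,1,1,1,1,1,2).

Computing H_k = (kernel of ∂_k) / (image of ∂_{k+1}):

  H_0: rank C_0 − rank ∂_1 = 7 − 6 = 1, and the invariant factors of ∂_1 are all 1, so H_0 = Z.
  H_1: rank ker ∂_1 − rank ∂_2 = (18 − 6) − 12 = 0, and ∂_2 has invariant factor 2 > 1, so H_1 = Z_2.
  H_2: rank ker ∂_2 − rank ∂_3 = (12 − 12) − 0 = 0, and there is no ∂_3, so H_2 = 0.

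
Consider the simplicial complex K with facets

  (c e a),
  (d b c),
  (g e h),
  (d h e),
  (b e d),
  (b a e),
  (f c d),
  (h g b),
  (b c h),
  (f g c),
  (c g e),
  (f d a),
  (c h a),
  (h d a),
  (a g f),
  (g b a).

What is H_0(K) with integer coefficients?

H_0 = Z.

K has 8 vertices, 24 edges, 16 triangles.
rank ∂_0 = 0, rank ∂_1 = 7 ⇒ b_0 = 8 − 0 − 7 = 1; all invariant factors of ∂_1 are 1 so no torsion. So H_0 ≅ Z.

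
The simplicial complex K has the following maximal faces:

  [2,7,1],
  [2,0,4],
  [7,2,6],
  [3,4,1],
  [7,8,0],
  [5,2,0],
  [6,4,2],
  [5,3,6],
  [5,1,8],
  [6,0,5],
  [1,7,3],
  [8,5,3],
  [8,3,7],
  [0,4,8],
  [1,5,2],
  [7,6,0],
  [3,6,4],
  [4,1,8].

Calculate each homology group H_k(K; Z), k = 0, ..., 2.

H_0 = Z,  H_1 = Z ⊕ Z/2Z,  H_2 = 0.

Take the total order 0 < 1 < 2 < 3 < 4 < 5 < 6 < 7 < 8 on the vertex set. Then K (dimension 2) consists of the simplices:

  0-simplices (9): [0], [1], [2], [3], [4], [5], [6], [7], [8]
  1-simplices (27): (27 of them)
  2-simplices (18): [0,2,4], [0,2,5], [0,4,8], [0,5,6], [0,6,7], [0,7,8], [1,2,5], [1,2,7], [1,3,4], [1,3,7], [1,4,8], [1,5,8], [2,4,6], [2,6,7], [3,4,6], [3,5,6], [3,5,8], [3,7,8]

giving chain groups C_0 ≅ Z^9, C_1 ≅ Z^27, C_2 ≅ Z^18.

The boundary map ∂_1: C_1 → C_0 maps an edge to its endpoints' difference, ∂[p,q] = q − p.
This gives a 9×27 integer matrix of rank 8; reducing to Smith normal form yields diagonal entries (1,1,1,1,1,1,1,1).

The boundary map ∂_2: C_2 → C_1 acts by ∂[p,q,r] = [q,r] − [p,r] + [p,q]. For instance
  ∂[0,7,8] = [7,8] − [0,8] + [0,7],
  ∂[3,7,8] = [7,8] − [3,8] + [3,7].
The resulting 27×18 matrix has rank 18, and its Smith normal form has invariant factors (1,1,1,1,1,1,1,1,1,1,1,1,1,1,1,1,1,2).

Now H_k = ker ∂_k / im ∂_{k+1}, so:

  H_0: rank C_0 − rank ∂_1 = 9 − 8 = 1, and the invariant factors of ∂_1 are all 1, so H_0 ≅ Z.
  H_1: rank ker ∂_1 − rank ∂_2 = (27 − 8) − 18 = 1, and ∂_2 has invariant factor 2 > 1, so H_1 ≅ Z ⊕ Z/2Z.
  H_2: rank ker ∂_2 − rank ∂_3 = (18 − 18) − 0 = 0, and there is no ∂_3, so H_2 ≅ 0.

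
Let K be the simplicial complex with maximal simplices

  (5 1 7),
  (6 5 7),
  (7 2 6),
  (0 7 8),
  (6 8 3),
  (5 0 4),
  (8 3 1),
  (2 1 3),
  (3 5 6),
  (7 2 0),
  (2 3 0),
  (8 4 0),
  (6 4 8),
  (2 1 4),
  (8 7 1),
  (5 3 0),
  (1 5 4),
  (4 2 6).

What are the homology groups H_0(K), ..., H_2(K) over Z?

H_0 ≅ Z,  H_1 ≅ Z^2,  H_2 ≅ Z.

K has 9 vertices, 27 edges, 18 triangles.
rank ∂_0 = 0, rank ∂_1 = 8 ⇒ b_0 = 9 − 0 − 8 = 1; all invariant factors of ∂_1 are 1 so no torsion. So H_0 ≅ Z.
rank ∂_1 = 8, rank ∂_2 = 17 ⇒ b_1 = 27 − 8 − 17 = 2; all invariant factors of ∂_2 are 1 so no torsion. So H_1 ≅ Z^2.
rank ∂_2 = 17, rank ∂_3 = 0 ⇒ b_2 = 18 − 17 − 0 = 1. So H_2 ≅ Z.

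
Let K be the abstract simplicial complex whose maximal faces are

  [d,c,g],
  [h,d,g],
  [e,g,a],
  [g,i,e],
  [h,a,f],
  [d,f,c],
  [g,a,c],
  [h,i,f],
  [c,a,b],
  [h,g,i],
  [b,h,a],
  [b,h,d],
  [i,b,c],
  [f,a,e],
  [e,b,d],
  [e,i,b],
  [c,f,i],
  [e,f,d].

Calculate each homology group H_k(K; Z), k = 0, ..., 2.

Order the vertices as a < b < c < d < e < f < g < h < i. Listing each simplex with vertices in this order, K has dimension 2 with simplices:

  0-simplices (9): a, b, c, d, e, f, g, h, i
  1-simplices (27): ab, ac, ae, af, ag, ah, bc, bd, be, bh, bi, cd, cf, cg, ci, de, df, dg, dh, ef, eg, ei, fh, fi, gh, gi, hi
  2-simplices (18): abc, abh, acg, aef, aeg, afh, bci, bde, bdh, bei, cdf, cdg, cfi, def, dgh, egi, fhi, ghi

so the chain groups are C_0 ≅ Z^9, C_1 ≅ Z^27, C_2 ≅ Z^18.

The boundary map ∂_1: C_1 → C_0 is given by ∂[p,q] = [q] − [p].
This gives a 9×27 integer matrix of rank 8; reducing to Smith normal form yields diagonal entries (1,1,1,1,1,1,1,1).

∂_2: C_2 → C_1 sends each 2-simplex [p,q,r] to [q,r] − [p,r] + [p,q]. For instance
  ∂dgh = gh − dh + dg,
  ∂afh = fh − ah + af.
This gives a 27×18 integer matrix of rank 17; reducing to Smith normal form yields diagonal entries (1,1,1,1,1,1,1,1,1,1,1,1,1,1,1,1,1).

Reading off H_k = ker ∂_k / im ∂_{k+1}:

  H_0: rank C_0 − rank ∂_1 = 9 − 8 = 1, and the invariant factors of ∂_1 are all 1, so H_0 ≅ Z.
  H_1: rank ker ∂_1 − rank ∂_2 = (27 − 8) − 17 = 2, and the invariant factors of ∂_2 are all 1, so H_1 ≅ Z^2.
  H_2: rank ker ∂_2 − rank ∂_3 = (18 − 17) − 0 = 1, and there is no ∂_3, so H_2 ≅ Z.

As a check, the Euler characteristic is 9 − 27 + 18 = 0, which agrees with 1 − 2 + 1 = 0.

H_0 = Z,  H_1 = Z^2,  H_2 = Z.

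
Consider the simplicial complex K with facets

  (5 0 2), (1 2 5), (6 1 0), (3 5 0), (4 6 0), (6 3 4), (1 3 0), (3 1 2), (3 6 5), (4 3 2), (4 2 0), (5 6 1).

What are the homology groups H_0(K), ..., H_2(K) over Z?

We work with the vertex ordering 0 < 1 < 2 < 3 < 4 < 5 < 6. The simplices of K, each written with vertices in increasing order, are:

  0-simplices (7): [0], [1], [2], [3], [4], [5], [6]
  1-simplices (18): [0,1], [0,2], [0,3], [0,4], [0,5], [0,6], [1,2], [1,3], [1,5], [1,6], [2,3], [2,4], [2,5], [3,4], [3,5], [3,6], [4,6], [5,6]
  2-simplices (12): [0,1,3], [0,1,6], [0,2,4], [0,2,5], [0,3,5], [0,4,6], [1,2,3], [1,2,5], [1,5,6], [2,3,4], [3,4,6], [3,5,6]

Hence C_0 ≅ Z^7, C_1 ≅ Z^18, C_2 ≅ Z^12.

Boundary ∂_1: C_1 → C_0 is given by ∂[p,q] = [q] − [p]. For instance
  ∂[1,5] = [5] − [1].
This gives a 7×18 integer matrix of rank 6; reducing to Smith normal form yields diagonal entries (1,1,1,1,1,1).

Boundary ∂_2: C_2 → C_1 acts by ∂[p,q,r] = [q,r] − [p,r] + [p,q]. For instance
  ∂[3,4,6] = [4,6] − [3,6] + [3,4],
  ∂[0,2,4] = [2,4] − [0,4] + [0,2].
The resulting 18×12 matrix has rank 12, and its Smith normal form has invariant factors (1,1,1,1,1,1,1,1,1,1,1,2).

From H_k ≅ ker(∂_k) / im(∂_{k+1}) we obtain:

  H_0: rank C_0 − rank ∂_1 = 7 − 6 = 1, and the invariant factors of ∂_1 are all 1, so H_0 ≅ Z.
  H_1: rank ker ∂_1 − rank ∂_2 = (18 − 6) − 12 = 0, and ∂_2 has invariant factor 2 > 1, so H_1 ≅ Z/2Z.
  H_2: rank ker ∂_2 − rank ∂_3 = (12 − 12) − 0 = 0, and there is no ∂_3, so H_2 ≅ 0.

H_0 = Z,  H_1 = Z/2Z,  H_2 = 0.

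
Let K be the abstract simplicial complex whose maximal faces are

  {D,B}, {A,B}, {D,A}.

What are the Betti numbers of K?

We work with the vertex ordering A < B < D. The simplices of K, each written with vertices in increasing order, are:

  0-simplices (3): A, B, D
  1-simplices (3): AB, AD, BD

Hence C_0 ≅ Z^3, C_1 ≅ Z^3.

Boundary ∂_1: C_1 → C_0 is given by ∂[p,q] = [q] − [p]. For instance
  ∂AD = D − A.
The 3×3 boundary matrix has rank 2 and Smith normal form diag(1,1).

Computing H_k = (kernel of ∂_k) / (image of ∂_{k+1}):

  H_0: rank C_0 − rank ∂_1 = 3 − 2 = 1, and the invariant factors of ∂_1 are all 1, so H_0 ≅ Z.
  H_1: rank ker ∂_1 − rank ∂_2 = (3 − 2) − 0 = 1, and there is no ∂_2, so H_1 ≅ Z.

(K is a triangulation of the circle S^1.)

Hence the Betti numbers are b_0 = 1, b_1 = 1.

b_0 = 1, b_1 = 1.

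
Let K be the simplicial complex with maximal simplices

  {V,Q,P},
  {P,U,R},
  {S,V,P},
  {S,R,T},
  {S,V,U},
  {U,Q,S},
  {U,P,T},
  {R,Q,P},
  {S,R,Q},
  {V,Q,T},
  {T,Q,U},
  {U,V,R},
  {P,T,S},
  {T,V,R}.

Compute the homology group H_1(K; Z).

Take the total order P < Q < R < S < T < U < V on the vertex set. Then K (dimension 2) consists of the simplices:

  0-simplices (7): P, Q, R, S, T, U, V
  1-simplices (21): PQ, PR, PS, PT, PU, PV, QR, QS, QT, QU, QV, RS, RT, RU, RV, ST, SU, SV, TU, TV, UV
  2-simplices (14): PQR, PQV, PRU, PST, PSV, PTU, QRS, QSU, QTU, QTV, RST, RTV, RUV, SUV

so the chain groups are C_0 ≅ Z^7, C_1 ≅ Z^21, C_2 ≅ Z^14.

The boundary map ∂_1: C_1 → C_0 maps an edge to its endpoints' difference, ∂[p,q] = q − p. For instance
  ∂RU = U − R.
The resulting 7×21 matrix has rank 6, and its Smith normal form has invariant factors (1,1,1,1,1,1).

Boundary ∂_2: C_2 → C_1 acts by ∂[p,q,r] = [q,r] − [p,r] + [p,q]. For instance
  ∂SUV = UV − SV + SU,
  ∂RUV = UV − RV + RU.
As a 21×14 matrix over Z this has rank 13, with invariant factors (1,1,1,1,1,1,1,1,1,1,1,1,1).

Computing H_k = (kernel of ∂_k) / (image of ∂_{k+1}):

  H_1: rank ker ∂_1 − rank ∂_2 = (21 − 6) − 13 = 2, and the invariant factors of ∂_2 are all 1, so H_1 = Z^2.

(K is a triangulation of the torus T^2.)

H_1 = Z^2.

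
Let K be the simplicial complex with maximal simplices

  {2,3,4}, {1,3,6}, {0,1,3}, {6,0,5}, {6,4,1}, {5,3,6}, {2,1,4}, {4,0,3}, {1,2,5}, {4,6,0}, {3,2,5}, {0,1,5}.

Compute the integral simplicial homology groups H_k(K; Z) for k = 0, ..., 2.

H_0 ≅ Z,  H_1 ≅ Z/2,  H_2 = 0.

K has 7 vertices, 18 edges, 12 triangles.
rank ∂_0 = 0, rank ∂_1 = 6 ⇒ b_0 = 7 − 0 − 6 = 1; all invariant factors of ∂_1 are 1 so no torsion. So H_0 ≅ Z.
rank ∂_1 = 6, rank ∂_2 = 12 ⇒ b_1 = 18 − 6 − 12 = 0; ∂_2 has invariant factor(s) [2] giving torsion. So H_1 ≅ Z/2.
rank ∂_2 = 12, rank ∂_3 = 0 ⇒ b_2 = 12 − 12 − 0 = 0. So H_2 ≅ 0.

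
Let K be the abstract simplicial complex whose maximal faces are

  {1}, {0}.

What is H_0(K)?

H_0 = Z^2.

Take the total order 0 < 1 on the vertex set. Then K (dimension 0) consists of the simplices:

  0-simplices (2): [0], [1]

giving chain groups C_0 ≅ Z^2.

Computing H_k = (kernel of ∂_k) / (image of ∂_{k+1}):

  H_0: rank C_0 − rank ∂_1 = 2 − 0 = 2, and there is no ∂_1, so H_0 = Z^2.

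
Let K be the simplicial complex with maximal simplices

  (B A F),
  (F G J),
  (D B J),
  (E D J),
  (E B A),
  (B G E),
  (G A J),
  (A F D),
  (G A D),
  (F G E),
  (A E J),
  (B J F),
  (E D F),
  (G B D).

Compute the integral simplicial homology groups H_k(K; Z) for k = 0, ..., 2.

H_0 ≅ Z,  H_1 ≅ Z^2,  H_2 ≅ Z.

K has 7 vertices, 21 edges, 14 triangles.
rank ∂_0 = 0, rank ∂_1 = 6 ⇒ b_0 = 7 − 0 − 6 = 1; all invariant factors of ∂_1 are 1 so no torsion. So H_0 ≅ Z.
rank ∂_1 = 6, rank ∂_2 = 13 ⇒ b_1 = 21 − 6 − 13 = 2; all invariant factors of ∂_2 are 1 so no torsion. So H_1 ≅ Z^2.
rank ∂_2 = 13, rank ∂_3 = 0 ⇒ b_2 = 14 − 13 − 0 = 1. So H_2 ≅ Z.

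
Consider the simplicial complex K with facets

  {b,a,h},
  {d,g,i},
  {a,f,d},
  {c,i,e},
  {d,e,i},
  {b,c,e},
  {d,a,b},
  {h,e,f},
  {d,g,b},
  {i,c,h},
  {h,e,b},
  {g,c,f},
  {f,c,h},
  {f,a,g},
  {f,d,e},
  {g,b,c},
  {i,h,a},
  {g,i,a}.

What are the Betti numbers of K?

b_0 = 1, b_1 = 1, b_2 = 0.

Fix the vertex order a < b < c < d < e < f < g < h < i and write every simplex with vertices in increasing order. Then dim K = 2 and the simplices of K are:

  0-simplices (9): a, b, c, d, e, f, g, h, i
  1-simplices (27): ab, ad, af, ag, ah, ai, bc, bd, be, bg, bh, ce, cf, cg, ch, ci, de, df, dg, di, ef, eh, ei, fg, fh, gi, hi
  2-simplices (18): abd, abh, adf, afg, agi, ahi, bce, bcg, bdg, beh, cei, cfg, cfh, chi, def, dei, dgi, efh

giving chain groups C_0 ≅ Z^9, C_1 ≅ Z^27, C_2 ≅ Z^18.

The boundary map ∂_1: C_1 → C_0 is given by ∂[p,q] = [q] − [p].
The resulting 9×27 matrix has rank 8, and its Smith normal form has invariant factors (1,1,1,1,1,1,1,1).

The boundary map ∂_2: C_2 → C_1 acts by ∂[p,q,r] = [q,r] − [p,r] + [p,q]. For instance
  ∂ahi = hi − ai + ah,
  ∂abd = bd − ad + ab.
The resulting 27×18 matrix has rank 18, and its Smith normal form has invariant factors (1,1,1,1,1,1,1,1,1,1,1,1,1,1,1,1,1,2).

Reading off H_k = ker ∂_k / im ∂_{k+1}:

  H_0: rank C_0 − rank ∂_1 = 9 − 8 = 1, and the invariant factors of ∂_1 are all 1, so H_0 ≅ Z.
  H_1: rank ker ∂_1 − rank ∂_2 = (27 − 8) − 18 = 1, and ∂_2 has invariant factor 2 > 1, so H_1 ≅ Z ⊕ Z/2Z.
  H_2: rank ker ∂_2 − rank ∂_3 = (18 − 18) − 0 = 0, and there is no ∂_3, so H_2 ≅ 0.

(K is a triangulation of the Klein bottle.)

Hence the Betti numbers are b_0 = 1, b_1 = 1, b_2 = 0.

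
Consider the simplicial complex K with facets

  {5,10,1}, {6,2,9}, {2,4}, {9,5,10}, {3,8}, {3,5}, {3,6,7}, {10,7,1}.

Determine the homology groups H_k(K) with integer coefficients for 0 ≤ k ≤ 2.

We work with the vertex ordering 1 < 2 < 3 < 4 < 5 < 6 < 7 < 8 < 9 < 10. The simplices of K, each written with vertices in increasing order, are:

  0-simplices (10): [1], [2], [3], [4], [5], [6], [7], [8], [9], [10]
  1-simplices (16): [1,5], [1,7], [1,10], [2,4], [2,6], [2,9], [3,5], [3,6], [3,7], [3,8], [5,9], [5,10], [6,7], [6,9], [7,10], [9,10]
  2-simplices (5): [1,5,10], [1,7,10], [2,6,9], [3,6,7], [5,9,10]

so the chain groups are C_0 ≅ Z^10, C_1 ≅ Z^16, C_2 ≅ Z^5.

Boundary ∂_1: C_1 → C_0 maps an edge to its endpoints' difference, ∂[p,q] = q − p. For instance
  ∂[3,7] = [7] − [3].
This gives a 10×16 integer matrix of rank 9; reducing to Smith normal form yields diagonal entries (1,1,1,1,1,1,1,1,1).

Boundary ∂_2: C_2 → C_1 sends each 2-simplex [p,q,r] to [q,r] − [p,r] + [p,q]. For instance
  ∂[5,9,10] = [9,10] − [5,10] + [5,9],
  ∂[1,5,10] = [5,10] − [1,10] + [1,5].
The resulting 16×5 matrix has rank 5, and its Smith normal form has invariant factors (1,1,1,1,1).

Computing H_k = (kernel of ∂_k) / (image of ∂_{k+1}):

  H_0: rank C_0 − rank ∂_1 = 10 − 9 = 1, and the invariant factors of ∂_1 are all 1, so H_0 ≅ Z.
  H_1: rank ker ∂_1 − rank ∂_2 = (16 − 9) − 5 = 2, and the invariant factors of ∂_2 are all 1, so H_1 ≅ Z^2.
  H_2: rank ker ∂_2 − rank ∂_3 = (5 − 5) − 0 = 0, and there is no ∂_3, so H_2 ≅ 0.

H_0 = Z,  H_1 = Z^2,  H_2 = 0.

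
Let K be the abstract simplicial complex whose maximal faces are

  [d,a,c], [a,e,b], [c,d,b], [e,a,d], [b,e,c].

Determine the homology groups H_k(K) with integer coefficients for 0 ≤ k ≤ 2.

K has 5 vertices, 10 edges, 5 triangles.
rank ∂_0 = 0, rank ∂_1 = 4 ⇒ b_0 = 5 − 0 − 4 = 1; all invariant factors of ∂_1 are 1 so no torsion. So H_0 ≅ Z.
rank ∂_1 = 4, rank ∂_2 = 5 ⇒ b_1 = 10 − 4 − 5 = 1; all invariant factors of ∂_2 are 1 so no torsion. So H_1 ≅ Z.
rank ∂_2 = 5, rank ∂_3 = 0 ⇒ b_2 = 5 − 5 − 0 = 0. So H_2 ≅ 0.

H_0 = Z,  H_1 = Z,  H_2 = 0.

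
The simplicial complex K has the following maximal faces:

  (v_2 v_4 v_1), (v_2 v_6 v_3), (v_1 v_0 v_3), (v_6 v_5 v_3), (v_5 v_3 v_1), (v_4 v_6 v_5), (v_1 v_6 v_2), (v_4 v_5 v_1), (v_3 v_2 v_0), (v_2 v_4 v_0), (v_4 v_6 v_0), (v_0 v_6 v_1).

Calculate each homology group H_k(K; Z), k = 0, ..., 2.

K has 7 vertices, 18 edges, 12 triangles.
rank ∂_0 = 0, rank ∂_1 = 6 ⇒ b_0 = 7 − 0 − 6 = 1; all invariant factors of ∂_1 are 1 so no torsion. So H_0 ≅ Z.
rank ∂_1 = 6, rank ∂_2 = 12 ⇒ b_1 = 18 − 6 − 12 = 0; ∂_2 has invariant factor(s) [2] giving torsion. So H_1 ≅ Z_2.
rank ∂_2 = 12, rank ∂_3 = 0 ⇒ b_2 = 12 − 12 − 0 = 0. So H_2 ≅ 0.

H_0 = Z,  H_1 = Z_2,  H_2 = 0.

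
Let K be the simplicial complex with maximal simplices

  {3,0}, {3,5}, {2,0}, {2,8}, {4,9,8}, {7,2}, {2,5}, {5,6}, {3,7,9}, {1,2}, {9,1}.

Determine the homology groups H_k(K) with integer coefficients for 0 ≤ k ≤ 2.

Take the total order 0 < 1 < 2 < 3 < 4 < 5 < 6 < 7 < 8 < 9 on the vertex set. Then K (dimension 2) consists of the simplices:

  0-simplices (10): [0], [1], [2], [3], [4], [5], [6], [7], [8], [9]
  1-simplices (15): [0,2], [0,3], [1,2], [1,9], [2,5], [2,7], [2,8], [3,5], [3,7], [3,9], [4,8], [4,9], [5,6], [7,9], [8,9]
  2-simplices (2): [3,7,9], [4,8,9]

giving chain groups C_0 ≅ Z^10, C_1 ≅ Z^15, C_2 ≅ Z^2.

∂_1: C_1 → C_0 maps an edge to its endpoints' difference, ∂[p,q] = q − p. For instance
  ∂[2,5] = [5] − [2].
The resulting 10×15 matrix has rank 9, and its Smith normal form has invariant factors (1,1,1,1,1,1,1,1,1).

The boundary map ∂_2: C_2 → C_1 sends each 2-simplex [p,q,r] to [q,r] − [p,r] + [p,q]. For instance
  ∂[4,8,9] = [8,9] − [4,9] + [4,8],
  ∂[3,7,9] = [7,9] − [3,9] + [3,7].
This gives a 15×2 integer matrix of rank 2; reducing to Smith normal form yields diagonal entries (1,1).

From H_k ≅ ker(∂_k) / im(∂_{k+1}) we obtain:

  H_0: rank C_0 − rank ∂_1 = 10 − 9 = 1, and the invariant factors of ∂_1 are all 1, so H_0 ≅ Z.
  H_1: rank ker ∂_1 − rank ∂_2 = (15 − 9) − 2 = 4, and the invariant factors of ∂_2 are all 1, so H_1 ≅ Z^4.
  H_2: rank ker ∂_2 − rank ∂_3 = (2 − 2) − 0 = 0, and there is no ∂_3, so H_2 ≅ 0.

H_0 ≅ Z,  H_1 ≅ Z^4,  H_2 = 0.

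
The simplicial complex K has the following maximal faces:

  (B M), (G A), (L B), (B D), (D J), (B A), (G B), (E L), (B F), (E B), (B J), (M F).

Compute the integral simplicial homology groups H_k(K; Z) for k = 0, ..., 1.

H_0 = Z,  H_1 = Z^4.

Fix the vertex order A < B < D < E < F < G < J < L < M and write every simplex with vertices in increasing order. Then dim K = 1 and the simplices of K are:

  0-simplices (9): A, B, D, E, F, G, J, L, M
  1-simplices (12): AB, AG, BD, BE, BF, BG, BJ, BL, BM, DJ, EL, FM

Hence C_0 ≅ Z^9, C_1 ≅ Z^12.

The boundary map ∂_1: C_1 → C_0 sends each edge [p,q] (with p < q) to q − p. For instance
  ∂BJ = J − B.
This gives a 9×12 integer matrix of rank 8; reducing to Smith normal form yields diagonal entries (1,1,1,1,1,1,1,1).

Computing H_k = (kernel of ∂_k) / (image of ∂_{k+1}):

  H_0: rank C_0 − rank ∂_1 = 9 − 8 = 1, and the invariant factors of ∂_1 are all 1, so H_0 ≅ Z.
  H_1: rank ker ∂_1 − rank ∂_2 = (12 − 8) − 0 = 4, and there is no ∂_2, so H_1 ≅ Z^4.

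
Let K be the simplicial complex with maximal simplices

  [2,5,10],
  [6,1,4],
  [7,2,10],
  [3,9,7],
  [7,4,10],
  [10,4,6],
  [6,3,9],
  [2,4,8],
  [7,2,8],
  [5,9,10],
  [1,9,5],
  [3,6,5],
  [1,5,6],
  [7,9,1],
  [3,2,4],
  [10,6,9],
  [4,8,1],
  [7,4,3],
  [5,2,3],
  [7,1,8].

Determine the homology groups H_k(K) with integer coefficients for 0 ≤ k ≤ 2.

H_0 = Z,  H_1 = Z ⊕ Z/2Z,  H_2 = 0.

Order the vertices as 1 < 2 < 3 < 4 < 5 < 6 < 7 < 8 < 9 < 10. Listing each simplex with vertices in this order, K has dimension 2 with simplices:

  0-simplices (10): [1], [2], [3], [4], [5], [6], [7], [8], [9], [10]
  1-simplices (30): (30 of them)
  2-simplices (20): (20 of them)

so the chain groups are C_0 ≅ Z^10, C_1 ≅ Z^30, C_2 ≅ Z^20.

Boundary ∂_1: C_1 → C_0 sends each edge [p,q] (with p < q) to q − p.
This gives a 10×30 integer matrix of rank 9; reducing to Smith normal form yields diagonal entries (1,1,1,1,1,1,1,1,1).

∂_2: C_2 → C_1 acts by ∂[p,q,r] = [q,r] − [p,r] + [p,q]. For instance
  ∂[4,7,10] = [7,10] − [4,10] + [4,7],
  ∂[2,7,8] = [7,8] − [2,8] + [2,7].
The 30×20 boundary matrix has rank 20 and Smith normal form diag(1,1,1,1,1,1,1,1,1,1,1,1,1,1,1,1,1,1,1,2).

Now H_k = ker ∂_k / im ∂_{k+1}, so:

  H_0: rank C_0 − rank ∂_1 = 10 − 9 = 1, and the invariant factors of ∂_1 are all 1, so H_0 ≅ Z.
  H_1: rank ker ∂_1 − rank ∂_2 = (30 − 9) − 20 = 1, and ∂_2 has invariant factor 2 > 1, so H_1 ≅ Z ⊕ Z/2Z.
  H_2: rank ker ∂_2 − rank ∂_3 = (20 − 20) − 0 = 0, and there is no ∂_3, so H_2 ≅ 0.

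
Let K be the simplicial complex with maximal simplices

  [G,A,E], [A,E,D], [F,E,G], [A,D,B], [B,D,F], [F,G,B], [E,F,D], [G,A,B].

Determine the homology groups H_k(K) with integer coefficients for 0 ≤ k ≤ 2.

Order the vertices as A < B < D < E < F < G. Listing each simplex with vertices in this order, K has dimension 2 with simplices:

  0-simplices (6): A, B, D, E, F, G
  1-simplices (12): AB, AD, AE, AG, BD, BF, BG, DE, DF, EF, EG, FG
  2-simplices (8): ABD, ABG, ADE, AEG, BDF, BFG, DEF, EFG

giving chain groups C_0 ≅ Z^6, C_1 ≅ Z^12, C_2 ≅ Z^8.

The boundary map ∂_1: C_1 → C_0 sends each edge [p,q] (with p < q) to q − p. For instance
  ∂AB = B − A.
This gives a 6×12 integer matrix of rank 5; reducing to Smith normal form yields diagonal entries (1,1,1,1,1).

Boundary ∂_2: C_2 → C_1 sends each 2-simplex [p,q,r] to [q,r] − [p,r] + [p,q]. For instance
  ∂ADE = DE − AE + AD,
  ∂DEF = EF − DF + DE.
The 12×8 boundary matrix has rank 7 and Smith normal form diag(1,1,1,1,1,1,1).

Computing H_k = (kernel of ∂_k) / (image of ∂_{k+1}):

  H_0: rank C_0 − rank ∂_1 = 6 − 5 = 1, and the invariant factors of ∂_1 are all 1, so H_0 = Z.
  H_1: rank ker ∂_1 − rank ∂_2 = (12 − 5) − 7 = 0, and the invariant factors of ∂_2 are all 1, so H_1 = 0.
  H_2: rank ker ∂_2 − rank ∂_3 = (8 − 7) − 0 = 1, and there is no ∂_3, so H_2 = Z.

As a check, the Euler characteristic is 6 − 12 + 8 = 2, which agrees with 1 − 0 + 1 = 2.
(K is a triangulation of the 2-sphere S^2.)

H_0 ≅ Z,  H_1 = 0,  H_2 ≅ Z.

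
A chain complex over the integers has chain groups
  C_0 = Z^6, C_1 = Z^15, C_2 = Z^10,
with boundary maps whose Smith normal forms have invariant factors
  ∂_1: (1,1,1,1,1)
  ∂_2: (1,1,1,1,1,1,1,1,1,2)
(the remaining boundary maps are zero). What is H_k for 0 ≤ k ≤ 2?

H_0: b_0 = 6 − 0 − 5 = 1; torsion from ∂_1 factors > 1: none. So H_0 ≅ Z.
H_1: b_1 = 15 − 5 − 10 = 0; torsion from ∂_2 factors > 1: [2]. So H_1 ≅ Z/2.
H_2: b_2 = 10 − 10 − 0 = 0; torsion from ∂_3 factors > 1: none. So H_2 ≅ 0.

H_0 ≅ Z,  H_1 ≅ Z/2,  H_2 = 0.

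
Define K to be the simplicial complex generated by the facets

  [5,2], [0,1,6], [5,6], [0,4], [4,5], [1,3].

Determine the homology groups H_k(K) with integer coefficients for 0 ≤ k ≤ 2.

H_0 ≅ Z,  H_1 ≅ Z,  H_2 = 0.

Order the vertices as 0 < 1 < 2 < 3 < 4 < 5 < 6. Listing each simplex with vertices in this order, K has dimension 2 with simplices:

  0-simplices (7): [0], [1], [2], [3], [4], [5], [6]
  1-simplices (8): [0,1], [0,4], [0,6], [1,3], [1,6], [2,5], [4,5], [5,6]
  2-simplices (1): [0,1,6]

Hence C_0 ≅ Z^7, C_1 ≅ Z^8, C_2 ≅ Z^1.

The boundary map ∂_1: C_1 → C_0 is given by ∂[p,q] = [q] − [p]. For instance
  ∂[2,5] = [5] − [2].
The 7×8 boundary matrix has rank 6 and Smith normal form diag(1,1,1,1,1,1).

∂_2: C_2 → C_1 sends each 2-simplex [p,q,r] to [q,r] − [p,r] + [p,q]. For instance
  ∂[0,1,6] = [1,6] − [0,6] + [0,1].
The resulting 8×1 matrix has rank 1, and its Smith normal form has invariant factors (1).

Computing H_k = (kernel of ∂_k) / (image of ∂_{k+1}):

  H_0: rank C_0 − rank ∂_1 = 7 − 6 = 1, and the invariant factors of ∂_1 are all 1, so H_0 ≅ Z.
  H_1: rank ker ∂_1 − rank ∂_2 = (8 − 6) − 1 = 1, and the invariant factors of ∂_2 are all 1, so H_1 ≅ Z.
  H_2: rank ker ∂_2 − rank ∂_3 = (1 − 1) − 0 = 0, and there is no ∂_3, so H_2 ≅ 0.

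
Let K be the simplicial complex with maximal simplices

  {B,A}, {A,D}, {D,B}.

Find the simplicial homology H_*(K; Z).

We work with the vertex ordering A < B < D. The simplices of K, each written with vertices in increasing order, are:

  0-simplices (3): A, B, D
  1-simplices (3): AB, AD, BD

so the chain groups are C_0 ≅ Z^3, C_1 ≅ Z^3.

Boundary ∂_1: C_1 → C_0 is given by ∂[p,q] = [q] − [p].
This gives a 3×3 integer matrix of rank 2; reducing to Smith normal form yields diagonal entries (1,1).

Computing H_k = (kernel of ∂_k) / (image of ∂_{k+1}):

  H_0: rank C_0 − rank ∂_1 = 3 − 2 = 1, and the invariant factors of ∂_1 are all 1, so H_0 = Z.
  H_1: rank ker ∂_1 − rank ∂_2 = (3 − 2) − 0 = 1, and there is no ∂_2, so H_1 = Z.

As a check, the Euler characteristic is 3 − 3 = 0, which agrees with 1 − 1 = 0.

H_0 = Z,  H_1 = Z.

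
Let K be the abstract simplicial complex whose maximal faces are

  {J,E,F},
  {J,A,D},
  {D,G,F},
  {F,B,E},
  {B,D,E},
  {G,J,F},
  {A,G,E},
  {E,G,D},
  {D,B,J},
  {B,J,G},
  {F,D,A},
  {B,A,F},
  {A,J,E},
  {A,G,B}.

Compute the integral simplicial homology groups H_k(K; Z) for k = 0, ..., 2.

K has 7 vertices, 21 edges, 14 triangles.
rank ∂_0 = 0, rank ∂_1 = 6 ⇒ b_0 = 7 − 0 − 6 = 1; all invariant factors of ∂_1 are 1 so no torsion. So H_0 ≅ Z.
rank ∂_1 = 6, rank ∂_2 = 13 ⇒ b_1 = 21 − 6 − 13 = 2; all invariant factors of ∂_2 are 1 so no torsion. So H_1 ≅ Z^2.
rank ∂_2 = 13, rank ∂_3 = 0 ⇒ b_2 = 14 − 13 − 0 = 1. So H_2 ≅ Z.

H_0 = Z,  H_1 = Z^2,  H_2 = Z.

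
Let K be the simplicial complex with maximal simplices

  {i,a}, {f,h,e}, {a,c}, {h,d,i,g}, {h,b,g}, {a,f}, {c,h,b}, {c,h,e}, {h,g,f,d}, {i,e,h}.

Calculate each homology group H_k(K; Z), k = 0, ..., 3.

Take the total order a < b < c < d < e < f < g < h < i on the vertex set. Then K (dimension 3) consists of the simplices:

  0-simplices (9): a, b, c, d, e, f, g, h, i
  1-simplices (20): ac, af, ai, bc, bg, bh, ce, ch, df, dg, dh, di, ef, eh, ei, fg, fh, gh, gi, hi
  2-simplices (12): bch, bgh, ceh, dfg, dfh, dgh, dgi, dhi, efh, ehi, fgh, ghi
  3-simplices (2): dfgh, dghi

so the chain groups are C_0 ≅ Z^9, C_1 ≅ Z^20, C_2 ≅ Z^12, C_3 ≅ Z^2.

The boundary map ∂_1: C_1 → C_0 is given by ∂[p,q] = [q] − [p]. For instance
  ∂fh = h − f.
This gives a 9×20 integer matrix of rank 8; reducing to Smith normal form yields diagonal entries (1,1,1,1,1,1,1,1).

The boundary map ∂_2: C_2 → C_1 sends each 2-simplex [p,q,r] to [q,r] − [p,r] + [p,q]. For instance
  ∂dgi = gi − di + dg,
  ∂ehi = hi − ei + eh.
The resulting 20×12 matrix has rank 10, and its Smith normal form has invariant factors (1,1,1,1,1,1,1,1,1,1).

∂_3: C_3 → C_2 sends each 3-simplex σ to the alternating sum Σ_i (−1)^i (σ with its i-th vertex removed). For instance
  ∂dfgh = fgh − dgh + dfh − dfg,
  ∂dghi = ghi − dhi + dgi − dgh.
This gives a 12×2 integer matrix of rank 2; reducing to Smith normal form yields diagonal entries (1,1).

From H_k ≅ ker(∂_k) / im(∂_{k+1}) we obtain:

  H_0: rank C_0 − rank ∂_1 = 9 − 8 = 1, and the invariant factors of ∂_1 are all 1, so H_0 ≅ Z.
  H_1: rank ker ∂_1 − rank ∂_2 = (20 − 8) − 10 = 2, and the invariant factors of ∂_2 are all 1, so H_1 ≅ Z^2.
  H_2: rank ker ∂_2 − rank ∂_3 = (12 − 10) − 2 = 0, and the invariant factors of ∂_3 are all 1, so H_2 ≅ 0.
  H_3: rank ker ∂_3 − rank ∂_4 = (2 − 2) − 0 = 0, and there is no ∂_4, so H_3 ≅ 0.

H_0 = Z,  H_1 = Z^2,  H_2 = 0,  H_3 = 0.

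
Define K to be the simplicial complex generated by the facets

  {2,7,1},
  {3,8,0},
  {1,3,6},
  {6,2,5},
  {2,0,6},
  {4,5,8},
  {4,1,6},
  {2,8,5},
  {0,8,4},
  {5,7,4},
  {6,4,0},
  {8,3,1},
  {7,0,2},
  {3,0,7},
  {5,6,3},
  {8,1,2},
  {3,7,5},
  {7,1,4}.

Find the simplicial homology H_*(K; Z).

Order the vertices as 0 < 1 < 2 < 3 < 4 < 5 < 6 < 7 < 8. Listing each simplex with vertices in this order, K has dimension 2 with simplices:

  0-simplices (9): [0], [1], [2], [3], [4], [5], [6], [7], [8]
  1-simplices (27): (27 of them)
  2-simplices (18): [0,2,6], [0,2,7], [0,3,7], [0,3,8], [0,4,6], [0,4,8], [1,2,7], [1,2,8], [1,3,6], [1,3,8], [1,4,6], [1,4,7], [2,5,6], [2,5,8], [3,5,6], [3,5,7], [4,5,7], [4,5,8]

Hence C_0 ≅ Z^9, C_1 ≅ Z^27, C_2 ≅ Z^18.

∂_1: C_1 → C_0 is given by ∂[p,q] = [q] − [p].
This gives a 9×27 integer matrix of rank 8; reducing to Smith normal form yields diagonal entries (1,1,1,1,1,1,1,1).

Boundary ∂_2: C_2 → C_1 sends each 2-simplex [p,q,r] to [q,r] − [p,r] + [p,q]. For instance
  ∂[1,4,6] = [4,6] − [1,6] + [1,4],
  ∂[3,5,7] = [5,7] − [3,7] + [3,5].
This gives a 27×18 integer matrix of rank 17; reducing to Smith normal form yields diagonal entries (1,1,1,1,1,1,1,1,1,1,1,1,1,1,1,1,1).

Now H_k = ker ∂_k / im ∂_{k+1}, so:

  H_0: rank C_0 − rank ∂_1 = 9 − 8 = 1, and the invariant factors of ∂_1 are all 1, so H_0 = Z.
  H_1: rank ker ∂_1 − rank ∂_2 = (27 − 8) − 17 = 2, and the invariant factors of ∂_2 are all 1, so H_1 = Z^2.
  H_2: rank ker ∂_2 − rank ∂_3 = (18 − 17) − 0 = 1, and there is no ∂_3, so H_2 = Z.

As a check, the Euler characteristic is 9 − 27 + 18 = 0, which agrees with 1 − 2 + 1 = 0.

H_0 ≅ Z,  H_1 ≅ Z^2,  H_2 ≅ Z.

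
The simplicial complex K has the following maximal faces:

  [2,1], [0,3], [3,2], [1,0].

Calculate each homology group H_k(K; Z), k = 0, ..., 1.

Take the total order 0 < 1 < 2 < 3 on the vertex set. Then K (dimension 1) consists of the simplices:

  0-simplices (4): [0], [1], [2], [3]
  1-simplices (4): [0,1], [0,3], [1,2], [2,3]

so the chain groups are C_0 ≅ Z^4, C_1 ≅ Z^4.

The boundary map ∂_1: C_1 → C_0 maps an edge to its endpoints' difference, ∂[p,q] = q − p. For instance
  ∂[2,3] = [3] − [2].
This gives a 4×4 integer matrix of rank 3; reducing to Smith normal form yields diagonal entries (1,1,1).

Now H_k = ker ∂_k / im ∂_{k+1}, so:

  H_0: rank C_0 − rank ∂_1 = 4 − 3 = 1, and the invariant factors of ∂_1 are all 1, so H_0 ≅ Z.
  H_1: rank ker ∂_1 − rank ∂_2 = (4 − 3) − 0 = 1, and there is no ∂_2, so H_1 ≅ Z.

H_0 = Z,  H_1 = Z.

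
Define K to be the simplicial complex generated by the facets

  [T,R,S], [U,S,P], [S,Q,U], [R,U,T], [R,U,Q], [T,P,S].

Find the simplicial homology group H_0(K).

We work with the vertex ordering P < Q < R < S < T < U. The simplices of K, each written with vertices in increasing order, are:

  0-simplices (6): P, Q, R, S, T, U
  1-simplices (12): PS, PT, PU, QR, QS, QU, RS, RT, RU, ST, SU, TU
  2-simplices (6): PST, PSU, QRU, QSU, RST, RTU

giving chain groups C_0 ≅ Z^6, C_1 ≅ Z^12, C_2 ≅ Z^6.

The boundary map ∂_1: C_1 → C_0 sends each edge [p,q] (with p < q) to q − p. For instance
  ∂PU = U − P.
This gives a 6×12 integer matrix of rank 5; reducing to Smith normal form yields diagonal entries (1,1,1,1,1).

The boundary map ∂_2: C_2 → C_1 acts by ∂[p,q,r] = [q,r] − [p,r] + [p,q]. For instance
  ∂QSU = SU − QU + QS,
  ∂QRU = RU − QU + QR.
As a 12×6 matrix over Z this has rank 6, with invariant factors (1,1,1,1,1,1).

Computing H_k = (kernel of ∂_k) / (image of ∂_{k+1}):

  H_0: rank C_0 − rank ∂_1 = 6 − 5 = 1, and the invariant factors of ∂_1 are all 1, so H_0 = Z.

H_0 ≅ Z.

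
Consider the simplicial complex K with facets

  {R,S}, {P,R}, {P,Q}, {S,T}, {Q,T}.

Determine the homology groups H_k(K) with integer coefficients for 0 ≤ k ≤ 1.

H_0 ≅ Z,  H_1 ≅ Z.

We work with the vertex ordering P < Q < R < S < T. The simplices of K, each written with vertices in increasing order, are:

  0-simplices (5): P, Q, R, S, T
  1-simplices (5): PQ, PR, QT, RS, ST

so the chain groups are C_0 ≅ Z^5, C_1 ≅ Z^5.

∂_1: C_1 → C_0 sends each edge [p,q] (with p < q) to q − p.
As a 5×5 matrix over Z this has rank 4, with invariant factors (1,1,1,1).

Now H_k = ker ∂_k / im ∂_{k+1}, so:

  H_0: rank C_0 − rank ∂_1 = 5 − 4 = 1, and the invariant factors of ∂_1 are all 1, so H_0 = Z.
  H_1: rank ker ∂_1 − rank ∂_2 = (5 − 4) − 0 = 1, and there is no ∂_2, so H_1 = Z.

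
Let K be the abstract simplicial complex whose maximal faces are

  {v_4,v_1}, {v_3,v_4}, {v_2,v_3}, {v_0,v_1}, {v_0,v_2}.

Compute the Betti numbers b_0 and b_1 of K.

b_0 = 1, b_1 = 1.

Order the vertices as v_0 < v_1 < v_2 < v_3 < v_4. Listing each simplex with vertices in this order, K has dimension 1 with simplices:

  0-simplices (5): [v_0], [v_1], [v_2], [v_3], [v_4]
  1-simplices (5): [v_0,v_1], [v_0,v_2], [v_1,v_4], [v_2,v_3], [v_3,v_4]

Hence C_0 ≅ Z^5, C_1 ≅ Z^5.

Boundary ∂_1: C_1 → C_0 maps an edge to its endpoints' difference, ∂[p,q] = q − p.
This gives a 5×5 integer matrix of rank 4; reducing to Smith normal form yields diagonal entries (1,1,1,1).

From H_k ≅ ker(∂_k) / im(∂_{k+1}) we obtain:

  H_0: rank C_0 − rank ∂_1 = 5 − 4 = 1, and the invariant factors of ∂_1 are all 1, so H_0 = Z.
  H_1: rank ker ∂_1 − rank ∂_2 = (5 − 4) − 0 = 1, and there is no ∂_2, so H_1 = Z.

Hence the Betti numbers are b_0 = 1, b_1 = 1.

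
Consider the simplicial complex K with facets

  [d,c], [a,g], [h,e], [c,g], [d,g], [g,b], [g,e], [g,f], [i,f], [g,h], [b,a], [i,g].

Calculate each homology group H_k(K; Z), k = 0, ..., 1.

H_0 = Z,  H_1 = Z^4.

Fix the vertex order a < b < c < d < e < f < g < h < i and write every simplex with vertices in increasing order. Then dim K = 1 and the simplices of K are:

  0-simplices (9): a, b, c, d, e, f, g, h, i
  1-simplices (12): ab, ag, bg, cd, cg, dg, eg, eh, fg, fi, gh, gi

so the chain groups are C_0 ≅ Z^9, C_1 ≅ Z^12.

∂_1: C_1 → C_0 maps an edge to its endpoints' difference, ∂[p,q] = q − p.
This gives a 9×12 integer matrix of rank 8; reducing to Smith normal form yields diagonal entries (1,1,1,1,1,1,1,1).

Reading off H_k = ker ∂_k / im ∂_{k+1}:

  H_0: rank C_0 − rank ∂_1 = 9 − 8 = 1, and the invariant factors of ∂_1 are all 1, so H_0 = Z.
  H_1: rank ker ∂_1 − rank ∂_2 = (12 − 8) − 0 = 4, and there is no ∂_2, so H_1 = Z^4.

(K is a triangulation of a wedge of 4 circles.)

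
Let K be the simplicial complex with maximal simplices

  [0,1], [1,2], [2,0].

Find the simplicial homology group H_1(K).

We work with the vertex ordering 0 < 1 < 2. The simplices of K, each written with vertices in increasing order, are:

  0-simplices (3): [0], [1], [2]
  1-simplices (3): [0,1], [0,2], [1,2]

giving chain groups C_0 ≅ Z^3, C_1 ≅ Z^3.

Boundary ∂_1: C_1 → C_0 is given by ∂[p,q] = [q] − [p]. For instance
  ∂[1,2] = [2] − [1].
This gives a 3×3 integer matrix of rank 2; reducing to Smith normal form yields diagonal entries (1,1).

Computing H_k = (kernel of ∂_k) / (image of ∂_{k+1}):

  H_1: rank ker ∂_1 − rank ∂_2 = (3 − 2) − 0 = 1, and there is no ∂_2, so H_1 = Z.

(K is a triangulation of the circle S^1.)

H_1 = Z.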